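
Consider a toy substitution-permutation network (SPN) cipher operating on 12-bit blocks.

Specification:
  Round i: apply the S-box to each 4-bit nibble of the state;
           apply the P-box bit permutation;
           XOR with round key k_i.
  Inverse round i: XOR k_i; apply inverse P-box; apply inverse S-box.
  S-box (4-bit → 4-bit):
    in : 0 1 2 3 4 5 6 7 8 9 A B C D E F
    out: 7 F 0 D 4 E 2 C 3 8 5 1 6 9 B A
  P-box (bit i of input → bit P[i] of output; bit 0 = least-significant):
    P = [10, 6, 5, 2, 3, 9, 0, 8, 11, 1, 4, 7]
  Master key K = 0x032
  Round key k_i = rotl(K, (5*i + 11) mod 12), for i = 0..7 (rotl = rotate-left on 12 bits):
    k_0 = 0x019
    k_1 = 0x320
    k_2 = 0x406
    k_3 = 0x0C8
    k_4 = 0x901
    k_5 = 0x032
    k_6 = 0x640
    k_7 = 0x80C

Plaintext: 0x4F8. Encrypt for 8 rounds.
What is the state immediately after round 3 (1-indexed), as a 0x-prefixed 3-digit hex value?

s_0 = plaintext = 0x4F8
s_1 = Round(s_0, k_0) = 0x749
s_2 = Round(s_1, k_1) = 0x3B5
s_3 = Round(s_2, k_2) = 0xCFA
s_4 = Round(s_3, k_3) = 0x7FA
s_5 = Round(s_4, k_4) = 0xEB1
s_6 = Round(s_5, k_5) = 0xCDC
s_7 = Round(s_6, k_6) = 0x73A
s_8 = Round(s_7, k_7) = 0xDB5

0xCFA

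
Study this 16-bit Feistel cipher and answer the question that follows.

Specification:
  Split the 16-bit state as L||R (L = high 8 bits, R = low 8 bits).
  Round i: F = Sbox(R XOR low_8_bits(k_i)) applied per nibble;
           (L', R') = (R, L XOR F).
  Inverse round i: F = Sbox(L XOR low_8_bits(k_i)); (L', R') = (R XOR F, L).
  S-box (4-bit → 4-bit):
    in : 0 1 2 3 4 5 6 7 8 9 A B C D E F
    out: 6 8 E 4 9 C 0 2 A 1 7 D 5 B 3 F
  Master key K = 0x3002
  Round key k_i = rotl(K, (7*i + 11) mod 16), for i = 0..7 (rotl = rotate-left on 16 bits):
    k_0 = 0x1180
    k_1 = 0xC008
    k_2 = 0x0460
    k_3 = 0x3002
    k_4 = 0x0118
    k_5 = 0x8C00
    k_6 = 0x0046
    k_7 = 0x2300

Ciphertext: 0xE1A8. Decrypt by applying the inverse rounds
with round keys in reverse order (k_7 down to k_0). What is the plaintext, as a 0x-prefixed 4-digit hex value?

0x7754

s_0 = ciphertext = 0xE1A8
s_1 = InvRound(s_0, k_7) = 0x90E1
s_2 = InvRound(s_1, k_6) = 0x5190
s_3 = InvRound(s_2, k_5) = 0x5851
s_4 = InvRound(s_3, k_4) = 0xC758
s_5 = InvRound(s_4, k_3) = 0x04C7
s_6 = InvRound(s_5, k_2) = 0xCE04
s_7 = InvRound(s_6, k_1) = 0x54CE
s_8 = InvRound(s_7, k_0) = 0x7754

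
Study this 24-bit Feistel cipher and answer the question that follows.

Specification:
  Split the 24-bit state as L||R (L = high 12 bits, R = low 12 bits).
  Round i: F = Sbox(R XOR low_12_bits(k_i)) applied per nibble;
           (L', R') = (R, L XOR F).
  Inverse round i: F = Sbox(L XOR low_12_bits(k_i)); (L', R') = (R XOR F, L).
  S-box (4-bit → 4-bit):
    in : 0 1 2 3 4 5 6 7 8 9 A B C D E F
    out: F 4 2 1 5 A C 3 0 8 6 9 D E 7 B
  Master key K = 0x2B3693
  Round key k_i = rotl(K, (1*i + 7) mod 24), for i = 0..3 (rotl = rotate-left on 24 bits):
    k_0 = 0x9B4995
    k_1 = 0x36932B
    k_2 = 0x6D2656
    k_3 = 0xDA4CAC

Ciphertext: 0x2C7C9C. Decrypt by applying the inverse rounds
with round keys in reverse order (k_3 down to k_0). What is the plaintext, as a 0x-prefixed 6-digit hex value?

0x43101B

s_0 = ciphertext = 0x2C7C9C
s_1 = InvRound(s_0, k_3) = 0xB552C7
s_2 = InvRound(s_1, k_2) = 0xC36B55
s_3 = InvRound(s_2, k_1) = 0x01BC36
s_4 = InvRound(s_3, k_0) = 0x43101B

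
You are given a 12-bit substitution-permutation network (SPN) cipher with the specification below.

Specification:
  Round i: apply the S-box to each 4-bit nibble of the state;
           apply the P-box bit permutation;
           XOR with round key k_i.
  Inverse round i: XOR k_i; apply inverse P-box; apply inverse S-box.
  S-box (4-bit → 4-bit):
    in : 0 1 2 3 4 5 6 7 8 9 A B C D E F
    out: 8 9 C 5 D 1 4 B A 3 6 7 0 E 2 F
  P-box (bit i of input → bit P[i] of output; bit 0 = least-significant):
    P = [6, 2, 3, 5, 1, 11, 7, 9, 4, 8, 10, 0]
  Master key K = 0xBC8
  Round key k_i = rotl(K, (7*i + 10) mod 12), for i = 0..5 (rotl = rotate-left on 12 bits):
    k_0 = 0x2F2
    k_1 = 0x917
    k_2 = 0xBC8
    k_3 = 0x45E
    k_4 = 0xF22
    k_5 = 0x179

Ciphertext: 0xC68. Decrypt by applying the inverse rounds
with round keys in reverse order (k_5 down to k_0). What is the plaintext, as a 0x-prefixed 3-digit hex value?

s_0 = ciphertext = 0xC68
s_1 = InvRound(s_0, k_5) = 0xFEC
s_2 = InvRound(s_1, k_4) = 0xC3B
s_3 = InvRound(s_2, k_3) = 0x0E7
s_4 = InvRound(s_3, k_2) = 0x87D
s_5 = InvRound(s_4, k_1) = 0xE54
s_6 = InvRound(s_5, k_0) = 0x6B8

0x6B8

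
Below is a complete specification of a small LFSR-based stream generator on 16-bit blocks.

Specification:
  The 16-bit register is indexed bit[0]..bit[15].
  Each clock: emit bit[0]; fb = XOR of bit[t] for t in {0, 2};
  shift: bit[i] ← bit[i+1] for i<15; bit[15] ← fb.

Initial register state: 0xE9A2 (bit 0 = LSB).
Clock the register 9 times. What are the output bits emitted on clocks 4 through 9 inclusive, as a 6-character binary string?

reg_0 = 0xE9A2
clock 1: out=0, reg = 0x74D1
clock 2: out=1, reg = 0xBA68
clock 3: out=0, reg = 0x5D34
clock 4: out=0, reg = 0xAE9A
clock 5: out=0, reg = 0x574D
clock 6: out=1, reg = 0x2BA6
clock 7: out=0, reg = 0x95D3
clock 8: out=1, reg = 0xCAE9
clock 9: out=1, reg = 0xE574

001011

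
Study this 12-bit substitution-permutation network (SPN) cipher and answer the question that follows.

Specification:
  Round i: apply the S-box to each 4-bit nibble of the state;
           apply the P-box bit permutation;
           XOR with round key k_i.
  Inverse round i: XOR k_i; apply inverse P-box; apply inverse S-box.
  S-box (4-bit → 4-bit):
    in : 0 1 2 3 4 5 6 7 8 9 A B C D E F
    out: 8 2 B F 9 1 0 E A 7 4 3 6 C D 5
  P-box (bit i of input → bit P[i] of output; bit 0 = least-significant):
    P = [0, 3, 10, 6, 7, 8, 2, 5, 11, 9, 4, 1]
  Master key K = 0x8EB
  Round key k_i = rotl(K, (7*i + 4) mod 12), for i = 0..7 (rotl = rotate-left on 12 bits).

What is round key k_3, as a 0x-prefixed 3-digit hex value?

0x1D7

K = 0x8EB
k_0 = rotl(K, (7*0+4) mod 12) = rotl(K, 4) = 0xEB8
k_1 = rotl(K, (7*1+4) mod 12) = rotl(K, 11) = 0xC75
k_2 = rotl(K, (7*2+4) mod 12) = rotl(K, 6) = 0xAE3
k_3 = rotl(K, (7*3+4) mod 12) = rotl(K, 1) = 0x1D7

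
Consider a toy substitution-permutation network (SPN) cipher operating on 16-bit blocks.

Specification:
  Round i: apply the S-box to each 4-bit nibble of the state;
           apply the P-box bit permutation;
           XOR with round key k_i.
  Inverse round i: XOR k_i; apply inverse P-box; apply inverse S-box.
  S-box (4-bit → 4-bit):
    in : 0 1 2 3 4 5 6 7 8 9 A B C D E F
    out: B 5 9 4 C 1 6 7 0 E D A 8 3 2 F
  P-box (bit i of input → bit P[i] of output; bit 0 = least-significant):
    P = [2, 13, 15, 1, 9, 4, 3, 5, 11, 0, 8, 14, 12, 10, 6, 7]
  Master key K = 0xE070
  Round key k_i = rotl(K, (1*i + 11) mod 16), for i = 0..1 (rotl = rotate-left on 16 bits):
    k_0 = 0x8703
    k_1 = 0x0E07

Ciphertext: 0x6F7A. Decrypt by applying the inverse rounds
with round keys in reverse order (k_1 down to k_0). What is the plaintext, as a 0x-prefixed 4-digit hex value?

s_0 = ciphertext = 0x6F7A
s_1 = InvRound(s_0, k_1) = 0x399D
s_2 = InvRound(s_1, k_0) = 0x057F

0x057F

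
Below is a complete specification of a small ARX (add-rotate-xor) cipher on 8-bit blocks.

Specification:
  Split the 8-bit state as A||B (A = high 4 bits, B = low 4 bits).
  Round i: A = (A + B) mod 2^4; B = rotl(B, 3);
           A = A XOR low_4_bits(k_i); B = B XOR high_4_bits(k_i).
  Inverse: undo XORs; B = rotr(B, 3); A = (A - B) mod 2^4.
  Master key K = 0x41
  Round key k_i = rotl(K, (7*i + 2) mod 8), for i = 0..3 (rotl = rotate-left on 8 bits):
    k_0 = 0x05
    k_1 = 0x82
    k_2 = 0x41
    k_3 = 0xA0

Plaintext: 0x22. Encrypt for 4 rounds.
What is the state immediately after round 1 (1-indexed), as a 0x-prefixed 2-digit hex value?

0x11

s_0 = plaintext = 0x22
s_1 = Round(s_0, k_0) = 0x11
s_2 = Round(s_1, k_1) = 0x00
s_3 = Round(s_2, k_2) = 0x14
s_4 = Round(s_3, k_3) = 0x58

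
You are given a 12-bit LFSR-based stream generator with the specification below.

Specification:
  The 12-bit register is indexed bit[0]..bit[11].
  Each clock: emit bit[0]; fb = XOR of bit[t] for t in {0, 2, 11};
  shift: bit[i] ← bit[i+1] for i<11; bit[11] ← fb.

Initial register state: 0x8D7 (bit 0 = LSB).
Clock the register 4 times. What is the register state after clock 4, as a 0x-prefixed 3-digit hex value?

0x18D

reg_0 = 0x8D7
clock 1: out=1, reg = 0xC6B
clock 2: out=1, reg = 0x635
clock 3: out=1, reg = 0x31A
clock 4: out=0, reg = 0x18D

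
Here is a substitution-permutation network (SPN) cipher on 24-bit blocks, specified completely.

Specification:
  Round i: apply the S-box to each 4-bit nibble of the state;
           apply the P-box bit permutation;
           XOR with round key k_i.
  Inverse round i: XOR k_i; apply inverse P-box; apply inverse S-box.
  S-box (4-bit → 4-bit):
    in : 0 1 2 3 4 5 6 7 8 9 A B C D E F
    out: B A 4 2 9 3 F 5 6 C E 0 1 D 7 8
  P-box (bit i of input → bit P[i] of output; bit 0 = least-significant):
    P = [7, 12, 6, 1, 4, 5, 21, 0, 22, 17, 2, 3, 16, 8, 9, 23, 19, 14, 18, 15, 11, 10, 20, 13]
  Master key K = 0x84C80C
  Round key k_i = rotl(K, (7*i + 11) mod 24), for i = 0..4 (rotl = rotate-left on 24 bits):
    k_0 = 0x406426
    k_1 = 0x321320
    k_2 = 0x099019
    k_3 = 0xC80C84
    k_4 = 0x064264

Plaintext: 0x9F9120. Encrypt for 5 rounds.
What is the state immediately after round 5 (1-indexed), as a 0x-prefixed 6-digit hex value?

s_0 = plaintext = 0x9F9120
s_1 = Round(s_0, k_0) = 0xF2D6AC
s_2 = Round(s_1, k_1) = 0xD5318D
s_3 = Round(s_2, k_2) = 0x33F9F3
s_4 = Round(s_3, k_3) = 0x485889
s_5 = Round(s_4, k_4) = 0x212B02

0x212B02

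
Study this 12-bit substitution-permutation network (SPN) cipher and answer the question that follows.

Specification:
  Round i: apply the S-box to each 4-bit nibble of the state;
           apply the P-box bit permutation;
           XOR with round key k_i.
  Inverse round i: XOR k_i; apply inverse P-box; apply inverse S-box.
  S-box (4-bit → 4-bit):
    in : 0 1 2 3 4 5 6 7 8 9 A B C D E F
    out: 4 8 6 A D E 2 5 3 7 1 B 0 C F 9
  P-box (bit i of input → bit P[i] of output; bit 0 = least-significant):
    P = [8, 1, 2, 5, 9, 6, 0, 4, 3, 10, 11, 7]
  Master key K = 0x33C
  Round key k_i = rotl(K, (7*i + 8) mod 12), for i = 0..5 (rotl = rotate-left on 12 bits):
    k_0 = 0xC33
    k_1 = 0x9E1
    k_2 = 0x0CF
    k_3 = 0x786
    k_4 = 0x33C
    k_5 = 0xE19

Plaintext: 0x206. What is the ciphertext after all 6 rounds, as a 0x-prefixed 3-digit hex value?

s_0 = plaintext = 0x206
s_1 = Round(s_0, k_0) = 0x030
s_2 = Round(s_1, k_1) = 0x1B5
s_3 = Round(s_2, k_2) = 0x239
s_4 = Round(s_3, k_3) = 0xAD0
s_5 = Round(s_4, k_4) = 0x321
s_6 = Round(s_5, k_5) = 0xAF8

0xAF8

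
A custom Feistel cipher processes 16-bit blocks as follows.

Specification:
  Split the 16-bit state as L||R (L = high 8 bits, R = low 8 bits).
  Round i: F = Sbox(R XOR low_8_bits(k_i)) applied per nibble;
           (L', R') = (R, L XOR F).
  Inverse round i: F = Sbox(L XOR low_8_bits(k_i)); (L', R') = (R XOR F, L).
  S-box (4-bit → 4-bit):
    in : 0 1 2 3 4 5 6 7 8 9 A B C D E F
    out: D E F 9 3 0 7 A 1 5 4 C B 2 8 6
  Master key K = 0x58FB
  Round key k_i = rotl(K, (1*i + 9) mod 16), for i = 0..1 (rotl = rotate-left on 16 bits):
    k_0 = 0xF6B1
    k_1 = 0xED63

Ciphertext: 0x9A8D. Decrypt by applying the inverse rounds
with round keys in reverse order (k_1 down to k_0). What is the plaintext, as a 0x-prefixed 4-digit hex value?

s_0 = ciphertext = 0x9A8D
s_1 = InvRound(s_0, k_1) = 0xE89A
s_2 = InvRound(s_1, k_0) = 0x9FE8

0x9FE8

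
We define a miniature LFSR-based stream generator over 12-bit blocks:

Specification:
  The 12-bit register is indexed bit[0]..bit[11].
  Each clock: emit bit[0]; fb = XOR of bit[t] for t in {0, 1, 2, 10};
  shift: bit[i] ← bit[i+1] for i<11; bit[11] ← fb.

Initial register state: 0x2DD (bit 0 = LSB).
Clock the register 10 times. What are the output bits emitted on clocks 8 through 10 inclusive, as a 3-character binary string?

101

reg_0 = 0x2DD
clock 1: out=1, reg = 0x16E
clock 2: out=0, reg = 0x0B7
clock 3: out=1, reg = 0x85B
clock 4: out=1, reg = 0x42D
clock 5: out=1, reg = 0xA16
clock 6: out=0, reg = 0x50B
clock 7: out=1, reg = 0xA85
clock 8: out=1, reg = 0x542
clock 9: out=0, reg = 0x2A1
clock 10: out=1, reg = 0x950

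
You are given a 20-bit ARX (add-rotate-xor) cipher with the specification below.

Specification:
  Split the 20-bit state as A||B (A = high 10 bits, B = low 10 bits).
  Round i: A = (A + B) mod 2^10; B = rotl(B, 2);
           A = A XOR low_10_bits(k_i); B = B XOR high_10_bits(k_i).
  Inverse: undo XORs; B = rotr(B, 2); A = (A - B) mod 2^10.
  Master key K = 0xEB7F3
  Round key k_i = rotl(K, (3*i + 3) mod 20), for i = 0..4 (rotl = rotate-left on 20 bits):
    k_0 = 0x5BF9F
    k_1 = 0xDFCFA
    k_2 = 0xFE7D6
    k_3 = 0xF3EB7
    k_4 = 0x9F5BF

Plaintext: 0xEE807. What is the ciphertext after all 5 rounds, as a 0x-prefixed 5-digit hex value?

s_0 = plaintext = 0xEE807
s_1 = Round(s_0, k_0) = 0x17973
s_2 = Round(s_1, k_1) = 0x4AEB2
s_3 = Round(s_2, k_2) = 0x02D33
s_4 = Round(s_3, k_3) = 0xE2702
s_5 = Round(s_4, k_4) = 0xCD276

0xCD276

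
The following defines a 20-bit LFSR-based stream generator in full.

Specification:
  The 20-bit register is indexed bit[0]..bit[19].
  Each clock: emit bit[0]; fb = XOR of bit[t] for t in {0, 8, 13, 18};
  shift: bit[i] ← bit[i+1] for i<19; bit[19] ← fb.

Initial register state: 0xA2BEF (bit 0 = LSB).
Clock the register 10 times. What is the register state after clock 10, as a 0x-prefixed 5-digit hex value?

reg_0 = 0xA2BEF
clock 1: out=1, reg = 0xD15F7
clock 2: out=1, reg = 0xE8AFB
clock 3: out=1, reg = 0x7457D
clock 4: out=1, reg = 0xBA2BE
clock 5: out=0, reg = 0xDD15F
clock 6: out=1, reg = 0xEE8AF
clock 7: out=1, reg = 0xF7457
clock 8: out=1, reg = 0xFBA2B
clock 9: out=1, reg = 0xFDD15
clock 10: out=1, reg = 0xFEE8A

0xFEE8A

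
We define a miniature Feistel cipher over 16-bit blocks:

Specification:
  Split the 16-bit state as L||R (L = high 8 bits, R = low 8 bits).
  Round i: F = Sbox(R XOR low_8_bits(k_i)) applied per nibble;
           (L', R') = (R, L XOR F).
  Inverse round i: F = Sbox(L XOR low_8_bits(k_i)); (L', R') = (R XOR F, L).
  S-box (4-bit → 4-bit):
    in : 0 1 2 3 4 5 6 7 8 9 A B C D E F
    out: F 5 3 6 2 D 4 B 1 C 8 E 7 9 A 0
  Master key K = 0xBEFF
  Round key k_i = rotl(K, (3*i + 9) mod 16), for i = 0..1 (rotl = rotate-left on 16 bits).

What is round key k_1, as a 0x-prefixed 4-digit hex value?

K = 0xBEFF
k_0 = rotl(K, (3*0+9) mod 16) = rotl(K, 9) = 0xFF7D
k_1 = rotl(K, (3*1+9) mod 16) = rotl(K, 12) = 0xFBEF

0xFBEF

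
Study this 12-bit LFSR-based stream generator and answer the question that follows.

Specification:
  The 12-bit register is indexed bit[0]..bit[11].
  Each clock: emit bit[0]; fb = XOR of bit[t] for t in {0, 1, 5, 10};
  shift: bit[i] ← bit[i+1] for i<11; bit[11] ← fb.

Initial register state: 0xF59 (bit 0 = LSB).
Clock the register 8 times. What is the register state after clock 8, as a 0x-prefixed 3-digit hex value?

reg_0 = 0xF59
clock 1: out=1, reg = 0x7AC
clock 2: out=0, reg = 0x3D6
clock 3: out=0, reg = 0x9EB
clock 4: out=1, reg = 0xCF5
clock 5: out=1, reg = 0xE7A
clock 6: out=0, reg = 0xF3D
clock 7: out=1, reg = 0xF9E
clock 8: out=0, reg = 0x7CF

0x7CF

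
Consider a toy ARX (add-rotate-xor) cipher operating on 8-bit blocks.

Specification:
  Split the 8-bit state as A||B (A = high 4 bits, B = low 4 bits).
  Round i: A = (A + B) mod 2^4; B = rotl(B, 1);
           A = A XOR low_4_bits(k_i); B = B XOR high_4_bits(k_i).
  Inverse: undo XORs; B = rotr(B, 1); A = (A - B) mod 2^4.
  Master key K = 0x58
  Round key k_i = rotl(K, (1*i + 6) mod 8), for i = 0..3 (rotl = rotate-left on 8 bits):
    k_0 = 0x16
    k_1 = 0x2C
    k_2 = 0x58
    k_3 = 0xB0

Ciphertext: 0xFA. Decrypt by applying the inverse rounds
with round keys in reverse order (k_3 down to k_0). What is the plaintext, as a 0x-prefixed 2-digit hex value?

0x6B

s_0 = ciphertext = 0xFA
s_1 = InvRound(s_0, k_3) = 0x78
s_2 = InvRound(s_1, k_2) = 0x1E
s_3 = InvRound(s_2, k_1) = 0x76
s_4 = InvRound(s_3, k_0) = 0x6B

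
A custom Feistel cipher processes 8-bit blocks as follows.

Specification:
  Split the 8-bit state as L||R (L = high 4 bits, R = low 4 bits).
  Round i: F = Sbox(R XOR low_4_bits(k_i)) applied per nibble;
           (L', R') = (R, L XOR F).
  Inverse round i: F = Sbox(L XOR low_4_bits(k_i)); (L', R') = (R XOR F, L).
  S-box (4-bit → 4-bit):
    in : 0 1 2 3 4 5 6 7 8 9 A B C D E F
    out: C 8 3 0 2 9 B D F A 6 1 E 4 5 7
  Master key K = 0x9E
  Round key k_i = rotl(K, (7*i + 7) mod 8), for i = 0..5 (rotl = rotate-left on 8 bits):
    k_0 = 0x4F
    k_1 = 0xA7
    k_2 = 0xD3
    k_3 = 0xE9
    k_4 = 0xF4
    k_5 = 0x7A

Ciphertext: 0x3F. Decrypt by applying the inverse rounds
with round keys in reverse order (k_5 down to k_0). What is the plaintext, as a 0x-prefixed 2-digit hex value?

0xEF

s_0 = ciphertext = 0x3F
s_1 = InvRound(s_0, k_5) = 0x53
s_2 = InvRound(s_1, k_4) = 0xB5
s_3 = InvRound(s_2, k_3) = 0x6B
s_4 = InvRound(s_3, k_2) = 0x26
s_5 = InvRound(s_4, k_1) = 0xF2
s_6 = InvRound(s_5, k_0) = 0xEF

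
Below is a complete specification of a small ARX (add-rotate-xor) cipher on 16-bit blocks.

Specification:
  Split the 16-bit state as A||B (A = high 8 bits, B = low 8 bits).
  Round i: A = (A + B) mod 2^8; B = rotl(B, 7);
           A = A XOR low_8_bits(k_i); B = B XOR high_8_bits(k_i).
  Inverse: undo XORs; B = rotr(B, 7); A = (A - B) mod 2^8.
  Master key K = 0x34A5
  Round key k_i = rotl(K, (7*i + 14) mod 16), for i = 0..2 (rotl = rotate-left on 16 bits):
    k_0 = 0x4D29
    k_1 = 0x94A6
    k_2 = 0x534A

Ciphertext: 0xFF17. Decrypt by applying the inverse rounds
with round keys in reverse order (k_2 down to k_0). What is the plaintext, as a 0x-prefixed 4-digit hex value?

s_0 = ciphertext = 0xFF17
s_1 = InvRound(s_0, k_2) = 0x2D88
s_2 = InvRound(s_1, k_1) = 0x5338
s_3 = InvRound(s_2, k_0) = 0x90EA

0x90EA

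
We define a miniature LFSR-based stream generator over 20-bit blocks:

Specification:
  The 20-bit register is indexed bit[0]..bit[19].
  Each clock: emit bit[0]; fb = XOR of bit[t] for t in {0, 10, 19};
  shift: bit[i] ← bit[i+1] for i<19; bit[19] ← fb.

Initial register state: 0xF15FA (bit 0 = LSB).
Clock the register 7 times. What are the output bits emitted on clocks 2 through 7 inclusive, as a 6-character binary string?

101111

reg_0 = 0xF15FA
clock 1: out=0, reg = 0x78AFD
clock 2: out=1, reg = 0xBC57E
clock 3: out=0, reg = 0x5E2BF
clock 4: out=1, reg = 0xAF15F
clock 5: out=1, reg = 0x578AF
clock 6: out=1, reg = 0xABC57
clock 7: out=1, reg = 0xD5E2B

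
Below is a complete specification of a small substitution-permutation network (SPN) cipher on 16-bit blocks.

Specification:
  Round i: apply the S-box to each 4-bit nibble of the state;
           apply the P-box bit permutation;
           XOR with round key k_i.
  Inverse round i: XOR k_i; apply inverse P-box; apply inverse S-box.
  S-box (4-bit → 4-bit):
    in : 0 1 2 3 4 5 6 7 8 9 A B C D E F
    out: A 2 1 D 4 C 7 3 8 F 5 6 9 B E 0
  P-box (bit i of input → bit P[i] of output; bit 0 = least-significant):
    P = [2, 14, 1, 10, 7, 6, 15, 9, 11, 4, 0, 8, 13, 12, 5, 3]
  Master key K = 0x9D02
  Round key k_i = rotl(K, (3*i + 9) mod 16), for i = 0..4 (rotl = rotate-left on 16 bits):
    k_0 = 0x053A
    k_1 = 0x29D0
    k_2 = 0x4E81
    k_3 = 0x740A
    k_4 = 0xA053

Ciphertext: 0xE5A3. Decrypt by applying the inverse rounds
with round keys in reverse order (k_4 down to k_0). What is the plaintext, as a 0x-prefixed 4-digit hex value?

s_0 = ciphertext = 0xE5A3
s_1 = InvRound(s_0, k_4) = 0x4070
s_2 = InvRound(s_1, k_3) = 0x9115
s_3 = InvRound(s_2, k_2) = 0x1D3D
s_4 = InvRound(s_3, k_1) = 0x947C
s_5 = InvRound(s_4, k_0) = 0x18BA

0x18BA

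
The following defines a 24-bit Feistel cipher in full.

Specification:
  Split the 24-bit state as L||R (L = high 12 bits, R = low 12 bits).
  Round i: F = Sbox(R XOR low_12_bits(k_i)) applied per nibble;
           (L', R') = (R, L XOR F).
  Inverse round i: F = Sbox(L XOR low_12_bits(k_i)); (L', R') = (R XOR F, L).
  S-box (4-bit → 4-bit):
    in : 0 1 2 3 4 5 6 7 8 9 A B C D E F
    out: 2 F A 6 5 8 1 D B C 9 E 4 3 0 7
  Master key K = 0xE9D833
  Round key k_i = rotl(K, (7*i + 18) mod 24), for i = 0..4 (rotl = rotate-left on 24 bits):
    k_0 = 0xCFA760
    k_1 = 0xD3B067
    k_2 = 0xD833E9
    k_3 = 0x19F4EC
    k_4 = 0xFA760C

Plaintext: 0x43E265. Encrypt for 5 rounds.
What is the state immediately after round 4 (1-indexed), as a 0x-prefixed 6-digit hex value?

s_0 = plaintext = 0x43E265
s_1 = Round(s_0, k_0) = 0x265C16
s_2 = Round(s_1, k_1) = 0xC166BA
s_3 = Round(s_2, k_2) = 0x6BA490
s_4 = Round(s_3, k_3) = 0x49046E
s_5 = Round(s_4, k_4) = 0x46EE8A

0x49046E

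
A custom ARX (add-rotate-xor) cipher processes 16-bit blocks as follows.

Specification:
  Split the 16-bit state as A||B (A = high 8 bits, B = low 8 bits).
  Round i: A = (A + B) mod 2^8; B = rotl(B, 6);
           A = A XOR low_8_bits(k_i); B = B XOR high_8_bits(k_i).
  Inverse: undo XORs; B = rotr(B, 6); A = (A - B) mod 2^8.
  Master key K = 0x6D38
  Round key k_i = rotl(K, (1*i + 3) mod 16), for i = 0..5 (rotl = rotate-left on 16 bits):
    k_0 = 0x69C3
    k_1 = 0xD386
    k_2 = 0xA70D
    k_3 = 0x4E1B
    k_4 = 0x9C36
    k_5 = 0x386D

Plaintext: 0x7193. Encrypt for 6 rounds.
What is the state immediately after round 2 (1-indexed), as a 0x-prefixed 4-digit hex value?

0xD2B0

s_0 = plaintext = 0x7193
s_1 = Round(s_0, k_0) = 0xC78D
s_2 = Round(s_1, k_1) = 0xD2B0
s_3 = Round(s_2, k_2) = 0x8F8B
s_4 = Round(s_3, k_3) = 0x01AC
s_5 = Round(s_4, k_4) = 0x9BB7
s_6 = Round(s_5, k_5) = 0x3FD5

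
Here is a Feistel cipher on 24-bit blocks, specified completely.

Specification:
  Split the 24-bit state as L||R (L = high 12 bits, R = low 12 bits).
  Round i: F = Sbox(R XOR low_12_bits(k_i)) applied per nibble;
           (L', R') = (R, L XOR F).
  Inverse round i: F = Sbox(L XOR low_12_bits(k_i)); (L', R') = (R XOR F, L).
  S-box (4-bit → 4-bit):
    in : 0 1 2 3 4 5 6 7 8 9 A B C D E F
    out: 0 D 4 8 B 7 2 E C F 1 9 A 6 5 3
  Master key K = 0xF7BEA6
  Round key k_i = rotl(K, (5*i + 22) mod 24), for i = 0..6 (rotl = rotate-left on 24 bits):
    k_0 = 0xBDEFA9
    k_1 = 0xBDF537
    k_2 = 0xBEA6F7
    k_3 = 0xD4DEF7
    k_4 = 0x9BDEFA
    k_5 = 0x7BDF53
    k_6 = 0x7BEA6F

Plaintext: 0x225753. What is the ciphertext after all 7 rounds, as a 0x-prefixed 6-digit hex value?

s_0 = plaintext = 0x225753
s_1 = Round(s_0, k_0) = 0x753E14
s_2 = Round(s_1, k_1) = 0xE14E1B
s_3 = Round(s_2, k_2) = 0xE1B24E
s_4 = Round(s_3, k_3) = 0x24E484
s_5 = Round(s_4, k_4) = 0x4843AB
s_6 = Round(s_5, k_5) = 0x3ABEB8
s_7 = Round(s_6, k_6) = 0xEB88C5

0xEB88C5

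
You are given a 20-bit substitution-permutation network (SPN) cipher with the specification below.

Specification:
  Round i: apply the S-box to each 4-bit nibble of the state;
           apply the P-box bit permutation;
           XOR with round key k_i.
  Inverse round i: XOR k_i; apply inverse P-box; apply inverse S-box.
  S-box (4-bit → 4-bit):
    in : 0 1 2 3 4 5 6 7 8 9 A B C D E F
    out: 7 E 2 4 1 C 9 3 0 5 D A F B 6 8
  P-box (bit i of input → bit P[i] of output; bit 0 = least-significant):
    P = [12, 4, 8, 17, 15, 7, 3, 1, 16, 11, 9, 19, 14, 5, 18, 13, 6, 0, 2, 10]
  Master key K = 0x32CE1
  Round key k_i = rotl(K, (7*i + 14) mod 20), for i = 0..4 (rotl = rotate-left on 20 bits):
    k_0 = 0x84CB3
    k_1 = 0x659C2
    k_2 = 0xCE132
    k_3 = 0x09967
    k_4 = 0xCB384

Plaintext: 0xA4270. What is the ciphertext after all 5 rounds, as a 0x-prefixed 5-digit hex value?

s_0 = plaintext = 0xA4270
s_1 = Round(s_0, k_0) = 0x89167
s_2 = Round(s_1, k_1) = 0xA83D0
s_3 = Round(s_2, k_2) = 0xC76E4
s_4 = Round(s_3, k_3) = 0x9CD8A
s_5 = Round(s_4, k_4) = 0x3CAE0

0x3CAE0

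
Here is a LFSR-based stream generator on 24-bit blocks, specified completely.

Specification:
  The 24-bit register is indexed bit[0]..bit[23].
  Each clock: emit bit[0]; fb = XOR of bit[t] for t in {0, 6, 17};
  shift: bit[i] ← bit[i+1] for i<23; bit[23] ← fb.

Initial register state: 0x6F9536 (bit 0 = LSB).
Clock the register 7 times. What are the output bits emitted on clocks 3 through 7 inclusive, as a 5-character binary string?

10110

reg_0 = 0x6F9536
clock 1: out=0, reg = 0xB7CA9B
clock 2: out=1, reg = 0x5BE54D
clock 3: out=1, reg = 0xADF2A6
clock 4: out=0, reg = 0x56F953
clock 5: out=1, reg = 0xAB7CA9
clock 6: out=1, reg = 0x55BE54
clock 7: out=0, reg = 0xAADF2A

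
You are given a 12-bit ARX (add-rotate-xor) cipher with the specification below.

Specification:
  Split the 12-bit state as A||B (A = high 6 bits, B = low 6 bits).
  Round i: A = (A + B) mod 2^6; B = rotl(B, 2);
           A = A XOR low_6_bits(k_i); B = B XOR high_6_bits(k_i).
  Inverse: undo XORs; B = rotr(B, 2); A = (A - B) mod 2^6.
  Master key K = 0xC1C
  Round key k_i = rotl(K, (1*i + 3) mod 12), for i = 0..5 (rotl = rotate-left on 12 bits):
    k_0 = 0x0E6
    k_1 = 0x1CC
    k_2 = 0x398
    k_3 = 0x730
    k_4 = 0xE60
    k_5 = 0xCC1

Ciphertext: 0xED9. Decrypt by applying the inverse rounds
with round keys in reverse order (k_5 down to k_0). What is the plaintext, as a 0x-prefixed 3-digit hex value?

0xAA8

s_0 = ciphertext = 0xED9
s_1 = InvRound(s_0, k_5) = 0x42A
s_2 = InvRound(s_1, k_4) = 0xF34
s_3 = InvRound(s_2, k_3) = 0x08A
s_4 = InvRound(s_3, k_2) = 0x641
s_5 = InvRound(s_4, k_1) = 0xD21
s_6 = InvRound(s_5, k_0) = 0xAA8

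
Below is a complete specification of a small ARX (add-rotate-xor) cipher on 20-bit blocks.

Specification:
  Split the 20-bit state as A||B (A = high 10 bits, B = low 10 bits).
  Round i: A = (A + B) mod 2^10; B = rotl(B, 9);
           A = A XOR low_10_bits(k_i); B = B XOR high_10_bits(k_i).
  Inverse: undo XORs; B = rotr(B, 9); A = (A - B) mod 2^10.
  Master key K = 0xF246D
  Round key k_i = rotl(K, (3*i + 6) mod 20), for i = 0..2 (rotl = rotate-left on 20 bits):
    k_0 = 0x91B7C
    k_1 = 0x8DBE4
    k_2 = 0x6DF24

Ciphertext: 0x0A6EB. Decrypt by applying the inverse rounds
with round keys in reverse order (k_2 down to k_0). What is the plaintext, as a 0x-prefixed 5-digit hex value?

s_0 = ciphertext = 0x0A6EB
s_1 = InvRound(s_0, k_2) = 0x152B9
s_2 = InvRound(s_1, k_1) = 0xA491E
s_3 = InvRound(s_2, k_0) = 0xCF6B1

0xCF6B1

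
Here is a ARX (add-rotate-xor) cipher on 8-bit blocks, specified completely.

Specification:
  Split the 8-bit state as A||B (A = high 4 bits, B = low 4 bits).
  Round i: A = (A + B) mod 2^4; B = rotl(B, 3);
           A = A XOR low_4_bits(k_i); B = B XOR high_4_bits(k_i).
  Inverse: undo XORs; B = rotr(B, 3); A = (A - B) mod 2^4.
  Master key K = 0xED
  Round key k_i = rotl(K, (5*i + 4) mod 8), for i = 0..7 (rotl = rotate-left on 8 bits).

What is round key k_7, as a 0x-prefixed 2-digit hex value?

K = 0xED
k_0 = rotl(K, (5*0+4) mod 8) = rotl(K, 4) = 0xDE
k_1 = rotl(K, (5*1+4) mod 8) = rotl(K, 1) = 0xDB
k_2 = rotl(K, (5*2+4) mod 8) = rotl(K, 6) = 0x7B
k_3 = rotl(K, (5*3+4) mod 8) = rotl(K, 3) = 0x6F
k_4 = rotl(K, (5*4+4) mod 8) = rotl(K, 0) = 0xED
k_5 = rotl(K, (5*5+4) mod 8) = rotl(K, 5) = 0xBD
k_6 = rotl(K, (5*6+4) mod 8) = rotl(K, 2) = 0xB7
k_7 = rotl(K, (5*7+4) mod 8) = rotl(K, 7) = 0xF6

0xF6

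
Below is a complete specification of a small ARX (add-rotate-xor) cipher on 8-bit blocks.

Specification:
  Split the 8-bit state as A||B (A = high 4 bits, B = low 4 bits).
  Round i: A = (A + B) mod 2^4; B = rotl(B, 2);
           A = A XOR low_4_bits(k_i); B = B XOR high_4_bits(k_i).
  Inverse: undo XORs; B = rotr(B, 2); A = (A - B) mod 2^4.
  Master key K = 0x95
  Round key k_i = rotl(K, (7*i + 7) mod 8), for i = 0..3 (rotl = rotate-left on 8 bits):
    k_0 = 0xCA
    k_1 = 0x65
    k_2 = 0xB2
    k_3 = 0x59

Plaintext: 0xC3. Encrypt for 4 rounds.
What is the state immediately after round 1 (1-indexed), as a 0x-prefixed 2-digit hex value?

s_0 = plaintext = 0xC3
s_1 = Round(s_0, k_0) = 0x50
s_2 = Round(s_1, k_1) = 0x06
s_3 = Round(s_2, k_2) = 0x42
s_4 = Round(s_3, k_3) = 0xFD

0x50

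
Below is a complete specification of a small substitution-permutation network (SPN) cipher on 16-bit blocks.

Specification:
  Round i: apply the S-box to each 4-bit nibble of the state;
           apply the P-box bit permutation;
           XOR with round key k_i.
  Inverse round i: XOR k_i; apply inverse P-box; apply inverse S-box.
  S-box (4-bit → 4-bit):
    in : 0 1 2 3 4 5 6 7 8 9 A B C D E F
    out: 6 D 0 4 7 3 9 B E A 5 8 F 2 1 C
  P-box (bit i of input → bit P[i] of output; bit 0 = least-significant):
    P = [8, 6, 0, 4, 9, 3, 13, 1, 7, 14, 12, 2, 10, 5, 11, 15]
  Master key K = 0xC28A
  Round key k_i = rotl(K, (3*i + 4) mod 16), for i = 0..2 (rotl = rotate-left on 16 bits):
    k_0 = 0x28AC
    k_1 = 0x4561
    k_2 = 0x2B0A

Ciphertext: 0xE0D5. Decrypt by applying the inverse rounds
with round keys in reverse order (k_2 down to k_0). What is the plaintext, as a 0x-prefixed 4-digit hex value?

0x7A64

s_0 = ciphertext = 0xE0D5
s_1 = InvRound(s_0, k_2) = 0xF77C
s_2 = InvRound(s_1, k_1) = 0xBF4F
s_3 = InvRound(s_2, k_0) = 0x7A64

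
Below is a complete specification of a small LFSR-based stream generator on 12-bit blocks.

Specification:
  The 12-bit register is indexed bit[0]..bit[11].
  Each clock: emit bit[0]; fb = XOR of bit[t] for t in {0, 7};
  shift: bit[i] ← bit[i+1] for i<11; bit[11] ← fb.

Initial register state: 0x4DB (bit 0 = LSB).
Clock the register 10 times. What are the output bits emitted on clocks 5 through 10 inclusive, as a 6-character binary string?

reg_0 = 0x4DB
clock 1: out=1, reg = 0x26D
clock 2: out=1, reg = 0x936
clock 3: out=0, reg = 0x49B
clock 4: out=1, reg = 0x24D
clock 5: out=1, reg = 0x926
clock 6: out=0, reg = 0x493
clock 7: out=1, reg = 0x249
clock 8: out=1, reg = 0x924
clock 9: out=0, reg = 0x492
clock 10: out=0, reg = 0xA49

101100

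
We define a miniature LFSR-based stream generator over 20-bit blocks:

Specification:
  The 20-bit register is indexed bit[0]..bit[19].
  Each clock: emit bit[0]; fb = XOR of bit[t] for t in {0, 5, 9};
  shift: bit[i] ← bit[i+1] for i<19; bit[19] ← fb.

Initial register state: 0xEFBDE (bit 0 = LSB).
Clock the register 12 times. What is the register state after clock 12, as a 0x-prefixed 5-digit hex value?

0x37DEF

reg_0 = 0xEFBDE
clock 1: out=0, reg = 0xF7DEF
clock 2: out=1, reg = 0x7BEF7
clock 3: out=1, reg = 0xBDF7B
clock 4: out=1, reg = 0xDEFBD
clock 5: out=1, reg = 0xEF7DE
clock 6: out=0, reg = 0xF7BEF
clock 7: out=1, reg = 0xFBDF7
clock 8: out=1, reg = 0x7DEFB
clock 9: out=1, reg = 0xBEF7D
clock 10: out=1, reg = 0xDF7BE
clock 11: out=0, reg = 0x6FBDF
clock 12: out=1, reg = 0x37DEF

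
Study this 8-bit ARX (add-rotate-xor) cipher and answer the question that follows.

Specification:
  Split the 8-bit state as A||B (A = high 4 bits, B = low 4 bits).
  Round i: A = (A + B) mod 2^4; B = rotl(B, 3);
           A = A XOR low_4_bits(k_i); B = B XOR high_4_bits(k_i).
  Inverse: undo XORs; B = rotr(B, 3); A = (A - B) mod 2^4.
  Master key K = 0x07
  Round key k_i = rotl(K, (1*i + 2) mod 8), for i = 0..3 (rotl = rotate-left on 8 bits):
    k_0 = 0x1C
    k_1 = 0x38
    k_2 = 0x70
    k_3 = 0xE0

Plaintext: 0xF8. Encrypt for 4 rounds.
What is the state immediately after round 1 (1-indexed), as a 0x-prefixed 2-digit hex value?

s_0 = plaintext = 0xF8
s_1 = Round(s_0, k_0) = 0xB5
s_2 = Round(s_1, k_1) = 0x89
s_3 = Round(s_2, k_2) = 0x1B
s_4 = Round(s_3, k_3) = 0xC3

0xB5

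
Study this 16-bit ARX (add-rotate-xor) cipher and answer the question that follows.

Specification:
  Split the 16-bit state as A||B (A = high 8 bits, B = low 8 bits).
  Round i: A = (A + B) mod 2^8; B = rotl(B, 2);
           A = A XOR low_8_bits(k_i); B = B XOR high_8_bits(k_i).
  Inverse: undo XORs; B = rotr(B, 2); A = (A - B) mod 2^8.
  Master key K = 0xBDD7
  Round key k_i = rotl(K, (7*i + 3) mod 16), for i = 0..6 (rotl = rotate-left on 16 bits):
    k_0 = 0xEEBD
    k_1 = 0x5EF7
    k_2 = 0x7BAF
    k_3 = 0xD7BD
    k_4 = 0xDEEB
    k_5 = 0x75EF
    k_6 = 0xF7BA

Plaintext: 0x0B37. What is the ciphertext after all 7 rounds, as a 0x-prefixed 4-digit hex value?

s_0 = plaintext = 0x0B37
s_1 = Round(s_0, k_0) = 0xFF32
s_2 = Round(s_1, k_1) = 0xC696
s_3 = Round(s_2, k_2) = 0xF321
s_4 = Round(s_3, k_3) = 0xA953
s_5 = Round(s_4, k_4) = 0x1793
s_6 = Round(s_5, k_5) = 0x453B
s_7 = Round(s_6, k_6) = 0x3A1B

0x3A1B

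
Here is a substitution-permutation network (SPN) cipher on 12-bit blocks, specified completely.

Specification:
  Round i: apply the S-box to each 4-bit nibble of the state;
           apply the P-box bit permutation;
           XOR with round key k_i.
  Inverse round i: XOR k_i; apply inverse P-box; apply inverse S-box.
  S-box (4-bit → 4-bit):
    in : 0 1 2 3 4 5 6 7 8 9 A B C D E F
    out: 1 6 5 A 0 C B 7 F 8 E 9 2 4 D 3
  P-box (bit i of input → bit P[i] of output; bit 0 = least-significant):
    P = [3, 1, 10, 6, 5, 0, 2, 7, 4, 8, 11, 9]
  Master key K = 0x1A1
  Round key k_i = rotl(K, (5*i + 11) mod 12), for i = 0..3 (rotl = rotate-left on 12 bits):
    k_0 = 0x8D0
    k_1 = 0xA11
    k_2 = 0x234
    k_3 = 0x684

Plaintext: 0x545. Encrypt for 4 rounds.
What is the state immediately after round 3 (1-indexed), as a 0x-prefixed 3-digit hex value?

0x0D1

s_0 = plaintext = 0x545
s_1 = Round(s_0, k_0) = 0x690
s_2 = Round(s_1, k_1) = 0x989
s_3 = Round(s_2, k_2) = 0x0D1
s_4 = Round(s_3, k_3) = 0x292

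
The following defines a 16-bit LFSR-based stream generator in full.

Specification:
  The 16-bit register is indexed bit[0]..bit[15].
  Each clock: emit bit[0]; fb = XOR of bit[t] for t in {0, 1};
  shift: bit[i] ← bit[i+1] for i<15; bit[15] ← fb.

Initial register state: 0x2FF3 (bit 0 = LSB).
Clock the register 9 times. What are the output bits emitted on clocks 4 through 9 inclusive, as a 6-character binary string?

011111

reg_0 = 0x2FF3
clock 1: out=1, reg = 0x17F9
clock 2: out=1, reg = 0x8BFC
clock 3: out=0, reg = 0x45FE
clock 4: out=0, reg = 0xA2FF
clock 5: out=1, reg = 0x517F
clock 6: out=1, reg = 0x28BF
clock 7: out=1, reg = 0x145F
clock 8: out=1, reg = 0x0A2F
clock 9: out=1, reg = 0x0517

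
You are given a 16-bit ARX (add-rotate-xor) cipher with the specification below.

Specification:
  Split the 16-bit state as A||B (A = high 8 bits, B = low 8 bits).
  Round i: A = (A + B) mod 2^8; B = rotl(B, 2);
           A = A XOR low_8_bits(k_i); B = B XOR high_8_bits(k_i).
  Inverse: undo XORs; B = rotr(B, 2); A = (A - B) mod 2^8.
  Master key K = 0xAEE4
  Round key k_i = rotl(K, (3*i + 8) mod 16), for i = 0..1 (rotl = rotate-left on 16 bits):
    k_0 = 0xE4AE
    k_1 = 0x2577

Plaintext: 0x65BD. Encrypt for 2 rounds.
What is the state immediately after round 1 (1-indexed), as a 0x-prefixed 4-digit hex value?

0x8C12

s_0 = plaintext = 0x65BD
s_1 = Round(s_0, k_0) = 0x8C12
s_2 = Round(s_1, k_1) = 0xE96D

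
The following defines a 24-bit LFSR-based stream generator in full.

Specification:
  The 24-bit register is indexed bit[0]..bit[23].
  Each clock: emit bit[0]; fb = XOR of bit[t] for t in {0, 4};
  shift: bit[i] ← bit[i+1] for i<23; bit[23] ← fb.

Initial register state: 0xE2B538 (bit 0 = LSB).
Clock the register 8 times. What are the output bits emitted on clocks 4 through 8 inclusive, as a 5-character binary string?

reg_0 = 0xE2B538
clock 1: out=0, reg = 0xF15A9C
clock 2: out=0, reg = 0xF8AD4E
clock 3: out=0, reg = 0x7C56A7
clock 4: out=1, reg = 0xBE2B53
clock 5: out=1, reg = 0x5F15A9
clock 6: out=1, reg = 0xAF8AD4
clock 7: out=0, reg = 0xD7C56A
clock 8: out=0, reg = 0x6BE2B5

11100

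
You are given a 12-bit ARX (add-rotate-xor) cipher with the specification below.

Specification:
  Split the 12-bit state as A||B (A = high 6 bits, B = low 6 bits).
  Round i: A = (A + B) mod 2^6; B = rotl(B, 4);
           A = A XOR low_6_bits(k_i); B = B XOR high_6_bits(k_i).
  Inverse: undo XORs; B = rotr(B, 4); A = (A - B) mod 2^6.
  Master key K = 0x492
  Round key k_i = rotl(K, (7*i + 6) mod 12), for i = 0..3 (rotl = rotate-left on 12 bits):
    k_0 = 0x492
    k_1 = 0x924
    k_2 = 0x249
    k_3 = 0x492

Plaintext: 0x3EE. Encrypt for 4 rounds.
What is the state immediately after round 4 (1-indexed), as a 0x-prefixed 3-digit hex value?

0x92B

s_0 = plaintext = 0x3EE
s_1 = Round(s_0, k_0) = 0xBF9
s_2 = Round(s_1, k_1) = 0x33A
s_3 = Round(s_2, k_2) = 0x3E7
s_4 = Round(s_3, k_3) = 0x92B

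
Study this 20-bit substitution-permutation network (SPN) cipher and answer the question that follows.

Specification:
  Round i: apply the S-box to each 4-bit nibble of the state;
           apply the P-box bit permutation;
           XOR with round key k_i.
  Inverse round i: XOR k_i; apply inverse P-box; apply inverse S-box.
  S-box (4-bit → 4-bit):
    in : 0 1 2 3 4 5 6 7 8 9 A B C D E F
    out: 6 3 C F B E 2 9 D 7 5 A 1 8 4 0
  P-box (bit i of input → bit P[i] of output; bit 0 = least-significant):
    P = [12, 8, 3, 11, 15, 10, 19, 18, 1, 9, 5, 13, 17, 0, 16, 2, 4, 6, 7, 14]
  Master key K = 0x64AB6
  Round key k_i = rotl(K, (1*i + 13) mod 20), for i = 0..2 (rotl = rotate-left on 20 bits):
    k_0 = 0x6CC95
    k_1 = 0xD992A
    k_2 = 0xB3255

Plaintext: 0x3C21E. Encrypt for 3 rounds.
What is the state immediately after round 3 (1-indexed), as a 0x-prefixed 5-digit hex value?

0x70465

s_0 = plaintext = 0x3C21E
s_1 = Round(s_0, k_0) = 0x4286D
s_2 = Round(s_1, k_1) = 0xCF55C
s_3 = Round(s_2, k_2) = 0x70465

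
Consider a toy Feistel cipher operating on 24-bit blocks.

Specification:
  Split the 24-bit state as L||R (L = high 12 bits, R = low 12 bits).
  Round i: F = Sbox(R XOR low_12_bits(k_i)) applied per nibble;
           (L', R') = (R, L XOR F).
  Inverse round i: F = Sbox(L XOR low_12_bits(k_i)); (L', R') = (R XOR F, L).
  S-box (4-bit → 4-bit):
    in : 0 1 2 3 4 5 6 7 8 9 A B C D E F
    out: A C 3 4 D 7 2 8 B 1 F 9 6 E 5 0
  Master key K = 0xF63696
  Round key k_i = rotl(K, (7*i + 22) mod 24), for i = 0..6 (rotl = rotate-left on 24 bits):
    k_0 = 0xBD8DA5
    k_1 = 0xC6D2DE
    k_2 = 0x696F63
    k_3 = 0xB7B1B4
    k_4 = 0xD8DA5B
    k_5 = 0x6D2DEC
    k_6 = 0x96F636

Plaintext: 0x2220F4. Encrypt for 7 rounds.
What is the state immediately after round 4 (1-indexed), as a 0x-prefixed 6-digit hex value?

s_0 = plaintext = 0x2220F4
s_1 = Round(s_0, k_0) = 0x0F4C5E
s_2 = Round(s_1, k_1) = 0xC5E54E
s_3 = Round(s_2, k_2) = 0x54E360
s_4 = Round(s_3, k_3) = 0x3606A3
s_5 = Round(s_4, k_4) = 0x6A356B
s_6 = Round(s_5, k_5) = 0x56BD1B
s_7 = Round(s_6, k_6) = 0xD1BC55

0x3606A3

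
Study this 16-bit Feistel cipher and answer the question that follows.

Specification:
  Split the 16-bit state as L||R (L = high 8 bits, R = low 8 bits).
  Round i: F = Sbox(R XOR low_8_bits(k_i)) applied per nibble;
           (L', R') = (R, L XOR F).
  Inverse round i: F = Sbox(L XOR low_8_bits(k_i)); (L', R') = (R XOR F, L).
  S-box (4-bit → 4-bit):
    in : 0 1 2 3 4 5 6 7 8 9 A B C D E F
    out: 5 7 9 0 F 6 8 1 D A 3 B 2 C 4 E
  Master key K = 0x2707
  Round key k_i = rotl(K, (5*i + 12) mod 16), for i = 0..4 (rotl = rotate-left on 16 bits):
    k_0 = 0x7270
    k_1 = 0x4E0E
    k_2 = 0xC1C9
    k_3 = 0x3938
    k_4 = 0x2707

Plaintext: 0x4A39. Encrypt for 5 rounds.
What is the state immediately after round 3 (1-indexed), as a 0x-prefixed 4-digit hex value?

0x8D4F

s_0 = plaintext = 0x4A39
s_1 = Round(s_0, k_0) = 0x39B0
s_2 = Round(s_1, k_1) = 0xB08D
s_3 = Round(s_2, k_2) = 0x8D4F
s_4 = Round(s_3, k_3) = 0x4F9C
s_5 = Round(s_4, k_4) = 0x9CE4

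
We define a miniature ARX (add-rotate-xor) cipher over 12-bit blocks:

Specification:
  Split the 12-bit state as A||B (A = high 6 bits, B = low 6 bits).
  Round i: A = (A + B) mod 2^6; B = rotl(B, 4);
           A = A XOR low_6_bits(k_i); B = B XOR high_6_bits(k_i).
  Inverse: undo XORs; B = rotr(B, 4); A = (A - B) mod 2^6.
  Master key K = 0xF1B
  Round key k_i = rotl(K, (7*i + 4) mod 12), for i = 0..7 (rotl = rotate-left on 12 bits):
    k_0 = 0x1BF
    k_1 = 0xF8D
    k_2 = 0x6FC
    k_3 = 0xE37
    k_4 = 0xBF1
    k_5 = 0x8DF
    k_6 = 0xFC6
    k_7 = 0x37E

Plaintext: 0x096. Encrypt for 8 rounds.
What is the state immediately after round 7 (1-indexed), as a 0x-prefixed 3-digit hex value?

0x56F

s_0 = plaintext = 0x096
s_1 = Round(s_0, k_0) = 0x9E3
s_2 = Round(s_1, k_1) = 0x1C6
s_3 = Round(s_2, k_2) = 0xC7A
s_4 = Round(s_3, k_3) = 0x716
s_5 = Round(s_4, k_4) = 0x0CA
s_6 = Round(s_5, k_5) = 0x481
s_7 = Round(s_6, k_6) = 0x56F
s_8 = Round(s_7, k_7) = 0xEB6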